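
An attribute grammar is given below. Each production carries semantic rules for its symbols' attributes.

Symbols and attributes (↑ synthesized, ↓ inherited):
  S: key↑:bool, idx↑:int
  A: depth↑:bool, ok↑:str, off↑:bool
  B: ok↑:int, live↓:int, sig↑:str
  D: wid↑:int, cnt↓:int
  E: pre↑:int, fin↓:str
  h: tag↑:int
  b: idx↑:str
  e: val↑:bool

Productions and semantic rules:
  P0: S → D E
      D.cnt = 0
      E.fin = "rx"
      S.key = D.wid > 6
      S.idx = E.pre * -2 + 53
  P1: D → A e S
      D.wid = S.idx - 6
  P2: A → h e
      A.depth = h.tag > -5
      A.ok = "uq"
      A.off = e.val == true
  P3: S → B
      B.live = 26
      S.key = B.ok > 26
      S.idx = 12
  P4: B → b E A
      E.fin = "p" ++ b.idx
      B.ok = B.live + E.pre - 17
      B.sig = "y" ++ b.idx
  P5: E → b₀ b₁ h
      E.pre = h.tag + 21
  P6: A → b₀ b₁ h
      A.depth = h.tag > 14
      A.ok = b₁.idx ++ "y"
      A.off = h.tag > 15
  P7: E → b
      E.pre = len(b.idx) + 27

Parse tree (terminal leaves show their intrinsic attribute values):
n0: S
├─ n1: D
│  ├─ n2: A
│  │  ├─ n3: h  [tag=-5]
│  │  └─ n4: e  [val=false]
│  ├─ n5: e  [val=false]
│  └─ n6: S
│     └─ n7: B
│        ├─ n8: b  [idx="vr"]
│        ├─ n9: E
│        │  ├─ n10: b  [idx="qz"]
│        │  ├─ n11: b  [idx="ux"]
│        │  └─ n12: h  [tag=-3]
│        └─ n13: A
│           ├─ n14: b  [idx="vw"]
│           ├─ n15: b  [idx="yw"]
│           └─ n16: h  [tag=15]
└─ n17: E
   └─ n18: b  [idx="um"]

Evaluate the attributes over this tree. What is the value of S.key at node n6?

true

1. n1.cnt = 0  [0]
2. n3.tag = -5  [terminal]
3. n4.val = false  [terminal]
4. n2.depth = false  [h.tag > -5]
5. n2.ok = "uq"  ["uq"]
6. n2.off = false  [e.val == true]
7. n5.val = false  [terminal]
8. n7.live = 26  [26]
9. n8.idx = "vr"  [terminal]
10. n9.fin = "pvr"  ["p" ++ b.idx]
11. n10.idx = "qz"  [terminal]
12. n11.idx = "ux"  [terminal]
13. n12.tag = -3  [terminal]
14. n9.pre = 18  [h.tag + 21]
15. n14.idx = "vw"  [terminal]
16. n15.idx = "yw"  [terminal]
17. n16.tag = 15  [terminal]
18. n13.depth = true  [h.tag > 14]
19. n13.ok = "ywy"  [b₁.idx ++ "y"]
20. n13.off = false  [h.tag > 15]
21. n7.ok = 27  [B.live + E.pre - 17]
22. n7.sig = "yvr"  ["y" ++ b.idx]
23. n6.key = true  [B.ok > 26]
24. n6.idx = 12  [12]
25. n1.wid = 6  [S.idx - 6]
26. n17.fin = "rx"  ["rx"]
27. n18.idx = "um"  [terminal]
28. n17.pre = 29  [len(b.idx) + 27]
29. n0.key = false  [D.wid > 6]
30. n0.idx = -5  [E.pre * -2 + 53]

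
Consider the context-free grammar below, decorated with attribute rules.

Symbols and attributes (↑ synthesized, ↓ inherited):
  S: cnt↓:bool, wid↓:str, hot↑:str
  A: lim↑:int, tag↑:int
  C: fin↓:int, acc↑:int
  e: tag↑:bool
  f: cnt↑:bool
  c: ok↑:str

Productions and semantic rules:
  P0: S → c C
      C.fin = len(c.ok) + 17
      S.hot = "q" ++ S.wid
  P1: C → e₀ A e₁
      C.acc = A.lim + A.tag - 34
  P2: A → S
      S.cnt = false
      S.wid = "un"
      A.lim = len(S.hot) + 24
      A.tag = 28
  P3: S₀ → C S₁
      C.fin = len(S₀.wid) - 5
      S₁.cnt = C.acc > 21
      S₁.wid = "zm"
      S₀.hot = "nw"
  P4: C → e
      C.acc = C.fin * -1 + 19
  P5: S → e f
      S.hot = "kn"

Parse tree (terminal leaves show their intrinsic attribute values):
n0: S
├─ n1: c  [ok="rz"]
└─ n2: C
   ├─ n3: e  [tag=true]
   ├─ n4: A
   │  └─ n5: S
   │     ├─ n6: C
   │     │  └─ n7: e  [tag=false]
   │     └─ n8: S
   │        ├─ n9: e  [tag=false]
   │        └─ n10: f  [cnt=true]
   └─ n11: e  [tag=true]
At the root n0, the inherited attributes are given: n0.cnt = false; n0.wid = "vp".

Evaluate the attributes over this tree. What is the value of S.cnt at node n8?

true

1. n0.cnt = false  [given at root]
2. n0.wid = "vp"  [given at root]
3. n1.ok = "rz"  [terminal]
4. n2.fin = 19  [len(c.ok) + 17]
5. n3.tag = true  [terminal]
6. n5.cnt = false  [false]
7. n5.wid = "un"  ["un"]
8. n6.fin = -3  [len(S₀.wid) - 5]
9. n7.tag = false  [terminal]
10. n6.acc = 22  [C.fin * -1 + 19]
11. n8.cnt = true  [C.acc > 21]
12. n8.wid = "zm"  ["zm"]
13. n9.tag = false  [terminal]
14. n10.cnt = true  [terminal]
15. n8.hot = "kn"  ["kn"]
16. n5.hot = "nw"  ["nw"]
17. n4.lim = 26  [len(S.hot) + 24]
18. n4.tag = 28  [28]
19. n11.tag = true  [terminal]
20. n2.acc = 20  [A.lim + A.tag - 34]
21. n0.hot = "qvp"  ["q" ++ S.wid]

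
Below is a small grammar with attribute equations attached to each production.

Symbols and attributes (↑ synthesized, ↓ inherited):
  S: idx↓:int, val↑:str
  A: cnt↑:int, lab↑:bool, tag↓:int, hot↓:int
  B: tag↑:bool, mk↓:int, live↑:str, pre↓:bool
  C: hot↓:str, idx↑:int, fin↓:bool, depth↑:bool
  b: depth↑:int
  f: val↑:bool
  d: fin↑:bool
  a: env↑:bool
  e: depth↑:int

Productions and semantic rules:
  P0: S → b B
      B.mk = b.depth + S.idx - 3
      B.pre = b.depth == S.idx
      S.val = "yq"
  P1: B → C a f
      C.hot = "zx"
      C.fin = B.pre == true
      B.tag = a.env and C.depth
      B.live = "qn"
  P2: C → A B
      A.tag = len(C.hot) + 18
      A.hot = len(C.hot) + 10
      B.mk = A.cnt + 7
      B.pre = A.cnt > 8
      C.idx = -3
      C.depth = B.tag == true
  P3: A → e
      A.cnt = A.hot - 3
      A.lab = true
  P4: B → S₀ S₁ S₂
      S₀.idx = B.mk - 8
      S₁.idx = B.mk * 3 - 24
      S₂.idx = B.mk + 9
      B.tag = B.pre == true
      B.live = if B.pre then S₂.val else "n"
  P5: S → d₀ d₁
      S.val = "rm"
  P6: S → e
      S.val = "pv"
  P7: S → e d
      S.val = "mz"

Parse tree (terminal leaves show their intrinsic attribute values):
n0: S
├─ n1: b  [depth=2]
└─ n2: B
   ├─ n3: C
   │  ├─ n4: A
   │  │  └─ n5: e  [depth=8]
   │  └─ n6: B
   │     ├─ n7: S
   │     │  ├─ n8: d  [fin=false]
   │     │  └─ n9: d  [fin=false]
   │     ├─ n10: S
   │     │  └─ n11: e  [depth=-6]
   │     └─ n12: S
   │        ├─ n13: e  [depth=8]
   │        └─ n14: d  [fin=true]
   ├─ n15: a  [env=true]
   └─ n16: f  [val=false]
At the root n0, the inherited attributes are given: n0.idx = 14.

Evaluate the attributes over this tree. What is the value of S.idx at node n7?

8

1. n0.idx = 14  [given at root]
2. n1.depth = 2  [terminal]
3. n2.mk = 13  [b.depth + S.idx - 3]
4. n2.pre = false  [b.depth == S.idx]
5. n3.hot = "zx"  ["zx"]
6. n3.fin = false  [B.pre == true]
7. n4.tag = 20  [len(C.hot) + 18]
8. n4.hot = 12  [len(C.hot) + 10]
9. n5.depth = 8  [terminal]
10. n4.cnt = 9  [A.hot - 3]
11. n4.lab = true  [true]
12. n6.mk = 16  [A.cnt + 7]
13. n6.pre = true  [A.cnt > 8]
14. n7.idx = 8  [B.mk - 8]
15. n8.fin = false  [terminal]
16. n9.fin = false  [terminal]
17. n7.val = "rm"  ["rm"]
18. n10.idx = 24  [B.mk * 3 - 24]
19. n11.depth = -6  [terminal]
20. n10.val = "pv"  ["pv"]
21. n12.idx = 25  [B.mk + 9]
22. n13.depth = 8  [terminal]
23. n14.fin = true  [terminal]
24. n12.val = "mz"  ["mz"]
25. n6.tag = true  [B.pre == true]
26. n6.live = "mz"  [if B.pre then S₂.val else "n"]
27. n3.idx = -3  [-3]
28. n3.depth = true  [B.tag == true]
29. n15.env = true  [terminal]
30. n16.val = false  [terminal]
31. n2.tag = true  [a.env and C.depth]
32. n2.live = "qn"  ["qn"]
33. n0.val = "yq"  ["yq"]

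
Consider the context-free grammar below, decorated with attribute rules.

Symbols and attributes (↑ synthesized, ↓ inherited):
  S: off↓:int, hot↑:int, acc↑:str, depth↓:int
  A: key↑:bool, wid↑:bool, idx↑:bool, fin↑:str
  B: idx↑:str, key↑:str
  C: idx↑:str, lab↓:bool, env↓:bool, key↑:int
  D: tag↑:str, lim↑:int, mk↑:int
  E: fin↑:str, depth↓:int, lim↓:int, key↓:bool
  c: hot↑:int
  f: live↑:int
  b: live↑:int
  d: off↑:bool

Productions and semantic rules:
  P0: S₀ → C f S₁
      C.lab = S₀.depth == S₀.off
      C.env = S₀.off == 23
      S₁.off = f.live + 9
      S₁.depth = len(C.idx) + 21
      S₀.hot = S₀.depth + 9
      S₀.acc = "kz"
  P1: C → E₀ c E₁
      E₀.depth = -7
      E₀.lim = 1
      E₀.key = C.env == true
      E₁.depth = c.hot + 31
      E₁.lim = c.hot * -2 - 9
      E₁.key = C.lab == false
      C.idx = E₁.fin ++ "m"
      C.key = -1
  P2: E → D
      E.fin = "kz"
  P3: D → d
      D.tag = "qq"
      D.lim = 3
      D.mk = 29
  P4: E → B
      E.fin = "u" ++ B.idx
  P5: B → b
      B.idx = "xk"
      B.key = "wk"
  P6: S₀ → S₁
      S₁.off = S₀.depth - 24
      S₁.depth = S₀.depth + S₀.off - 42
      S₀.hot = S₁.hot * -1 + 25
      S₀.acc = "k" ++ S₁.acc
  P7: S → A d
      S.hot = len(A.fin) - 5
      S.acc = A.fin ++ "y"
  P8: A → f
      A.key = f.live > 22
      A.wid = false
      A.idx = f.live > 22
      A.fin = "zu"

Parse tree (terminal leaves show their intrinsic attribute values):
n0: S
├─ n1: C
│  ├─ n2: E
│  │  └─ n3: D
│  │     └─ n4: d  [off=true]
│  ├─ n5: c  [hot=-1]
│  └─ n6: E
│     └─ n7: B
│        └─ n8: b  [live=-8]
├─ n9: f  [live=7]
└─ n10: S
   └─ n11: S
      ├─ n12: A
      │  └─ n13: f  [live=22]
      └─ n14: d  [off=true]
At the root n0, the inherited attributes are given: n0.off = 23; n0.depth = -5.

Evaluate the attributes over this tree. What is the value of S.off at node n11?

1. n0.off = 23  [given at root]
2. n0.depth = -5  [given at root]
3. n1.lab = false  [S₀.depth == S₀.off]
4. n1.env = true  [S₀.off == 23]
5. n2.depth = -7  [-7]
6. n2.lim = 1  [1]
7. n2.key = true  [C.env == true]
8. n4.off = true  [terminal]
9. n3.tag = "qq"  ["qq"]
10. n3.lim = 3  [3]
11. n3.mk = 29  [29]
12. n2.fin = "kz"  ["kz"]
13. n5.hot = -1  [terminal]
14. n6.depth = 30  [c.hot + 31]
15. n6.lim = -7  [c.hot * -2 - 9]
16. n6.key = true  [C.lab == false]
17. n8.live = -8  [terminal]
18. n7.idx = "xk"  ["xk"]
19. n7.key = "wk"  ["wk"]
20. n6.fin = "uxk"  ["u" ++ B.idx]
21. n1.idx = "uxkm"  [E₁.fin ++ "m"]
22. n1.key = -1  [-1]
23. n9.live = 7  [terminal]
24. n10.off = 16  [f.live + 9]
25. n10.depth = 25  [len(C.idx) + 21]
26. n11.off = 1  [S₀.depth - 24]
27. n11.depth = -1  [S₀.depth + S₀.off - 42]
28. n13.live = 22  [terminal]
29. n12.key = false  [f.live > 22]
30. n12.wid = false  [false]
31. n12.idx = false  [f.live > 22]
32. n12.fin = "zu"  ["zu"]
33. n14.off = true  [terminal]
34. n11.hot = -3  [len(A.fin) - 5]
35. n11.acc = "zuy"  [A.fin ++ "y"]
36. n10.hot = 28  [S₁.hot * -1 + 25]
37. n10.acc = "kzuy"  ["k" ++ S₁.acc]
38. n0.hot = 4  [S₀.depth + 9]
39. n0.acc = "kz"  ["kz"]

1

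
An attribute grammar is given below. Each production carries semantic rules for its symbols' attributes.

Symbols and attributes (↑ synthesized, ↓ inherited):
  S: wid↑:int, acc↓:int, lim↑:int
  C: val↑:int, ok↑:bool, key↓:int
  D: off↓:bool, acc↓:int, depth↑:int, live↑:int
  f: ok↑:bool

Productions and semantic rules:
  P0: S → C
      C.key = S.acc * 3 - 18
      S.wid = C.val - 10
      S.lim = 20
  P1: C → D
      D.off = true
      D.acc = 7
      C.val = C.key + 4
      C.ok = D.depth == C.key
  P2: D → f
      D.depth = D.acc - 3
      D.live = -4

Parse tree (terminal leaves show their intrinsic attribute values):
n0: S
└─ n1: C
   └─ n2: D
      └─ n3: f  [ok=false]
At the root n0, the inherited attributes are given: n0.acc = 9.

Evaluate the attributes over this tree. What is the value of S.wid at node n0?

1. n0.acc = 9  [given at root]
2. n1.key = 9  [S.acc * 3 - 18]
3. n2.off = true  [true]
4. n2.acc = 7  [7]
5. n3.ok = false  [terminal]
6. n2.depth = 4  [D.acc - 3]
7. n2.live = -4  [-4]
8. n1.val = 13  [C.key + 4]
9. n1.ok = false  [D.depth == C.key]
10. n0.wid = 3  [C.val - 10]
11. n0.lim = 20  [20]

3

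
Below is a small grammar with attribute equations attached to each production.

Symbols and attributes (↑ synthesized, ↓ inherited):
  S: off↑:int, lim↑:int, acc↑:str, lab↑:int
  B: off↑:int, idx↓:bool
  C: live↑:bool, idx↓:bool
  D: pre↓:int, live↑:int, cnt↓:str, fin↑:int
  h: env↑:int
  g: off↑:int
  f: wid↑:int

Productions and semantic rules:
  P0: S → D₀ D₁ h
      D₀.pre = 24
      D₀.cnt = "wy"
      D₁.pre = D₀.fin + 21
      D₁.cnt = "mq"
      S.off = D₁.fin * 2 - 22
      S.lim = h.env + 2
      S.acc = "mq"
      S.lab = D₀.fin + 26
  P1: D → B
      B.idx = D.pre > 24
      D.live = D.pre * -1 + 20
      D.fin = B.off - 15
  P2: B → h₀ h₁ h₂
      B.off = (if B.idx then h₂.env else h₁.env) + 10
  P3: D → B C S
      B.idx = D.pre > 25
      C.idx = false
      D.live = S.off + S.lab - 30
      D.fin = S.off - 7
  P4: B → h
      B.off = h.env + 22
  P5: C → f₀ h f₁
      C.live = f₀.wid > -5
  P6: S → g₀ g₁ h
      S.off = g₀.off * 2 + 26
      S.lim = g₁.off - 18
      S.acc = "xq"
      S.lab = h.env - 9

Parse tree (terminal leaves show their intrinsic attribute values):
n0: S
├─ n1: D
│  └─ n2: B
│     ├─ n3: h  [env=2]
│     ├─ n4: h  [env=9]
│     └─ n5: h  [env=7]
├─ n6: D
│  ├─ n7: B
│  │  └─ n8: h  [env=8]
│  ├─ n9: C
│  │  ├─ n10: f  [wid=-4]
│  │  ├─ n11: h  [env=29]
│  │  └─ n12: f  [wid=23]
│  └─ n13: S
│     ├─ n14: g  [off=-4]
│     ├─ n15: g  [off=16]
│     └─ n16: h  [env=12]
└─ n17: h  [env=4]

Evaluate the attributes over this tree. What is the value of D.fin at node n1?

1. n1.pre = 24  [24]
2. n1.cnt = "wy"  ["wy"]
3. n2.idx = false  [D.pre > 24]
4. n3.env = 2  [terminal]
5. n4.env = 9  [terminal]
6. n5.env = 7  [terminal]
7. n2.off = 19  [(if B.idx then h₂.env else h₁.env) + 10]
8. n1.live = -4  [D.pre * -1 + 20]
9. n1.fin = 4  [B.off - 15]
10. n6.pre = 25  [D₀.fin + 21]
11. n6.cnt = "mq"  ["mq"]
12. n7.idx = false  [D.pre > 25]
13. n8.env = 8  [terminal]
14. n7.off = 30  [h.env + 22]
15. n9.idx = false  [false]
16. n10.wid = -4  [terminal]
17. n11.env = 29  [terminal]
18. n12.wid = 23  [terminal]
19. n9.live = true  [f₀.wid > -5]
20. n14.off = -4  [terminal]
21. n15.off = 16  [terminal]
22. n16.env = 12  [terminal]
23. n13.off = 18  [g₀.off * 2 + 26]
24. n13.lim = -2  [g₁.off - 18]
25. n13.acc = "xq"  ["xq"]
26. n13.lab = 3  [h.env - 9]
27. n6.live = -9  [S.off + S.lab - 30]
28. n6.fin = 11  [S.off - 7]
29. n17.env = 4  [terminal]
30. n0.off = 0  [D₁.fin * 2 - 22]
31. n0.lim = 6  [h.env + 2]
32. n0.acc = "mq"  ["mq"]
33. n0.lab = 30  [D₀.fin + 26]

4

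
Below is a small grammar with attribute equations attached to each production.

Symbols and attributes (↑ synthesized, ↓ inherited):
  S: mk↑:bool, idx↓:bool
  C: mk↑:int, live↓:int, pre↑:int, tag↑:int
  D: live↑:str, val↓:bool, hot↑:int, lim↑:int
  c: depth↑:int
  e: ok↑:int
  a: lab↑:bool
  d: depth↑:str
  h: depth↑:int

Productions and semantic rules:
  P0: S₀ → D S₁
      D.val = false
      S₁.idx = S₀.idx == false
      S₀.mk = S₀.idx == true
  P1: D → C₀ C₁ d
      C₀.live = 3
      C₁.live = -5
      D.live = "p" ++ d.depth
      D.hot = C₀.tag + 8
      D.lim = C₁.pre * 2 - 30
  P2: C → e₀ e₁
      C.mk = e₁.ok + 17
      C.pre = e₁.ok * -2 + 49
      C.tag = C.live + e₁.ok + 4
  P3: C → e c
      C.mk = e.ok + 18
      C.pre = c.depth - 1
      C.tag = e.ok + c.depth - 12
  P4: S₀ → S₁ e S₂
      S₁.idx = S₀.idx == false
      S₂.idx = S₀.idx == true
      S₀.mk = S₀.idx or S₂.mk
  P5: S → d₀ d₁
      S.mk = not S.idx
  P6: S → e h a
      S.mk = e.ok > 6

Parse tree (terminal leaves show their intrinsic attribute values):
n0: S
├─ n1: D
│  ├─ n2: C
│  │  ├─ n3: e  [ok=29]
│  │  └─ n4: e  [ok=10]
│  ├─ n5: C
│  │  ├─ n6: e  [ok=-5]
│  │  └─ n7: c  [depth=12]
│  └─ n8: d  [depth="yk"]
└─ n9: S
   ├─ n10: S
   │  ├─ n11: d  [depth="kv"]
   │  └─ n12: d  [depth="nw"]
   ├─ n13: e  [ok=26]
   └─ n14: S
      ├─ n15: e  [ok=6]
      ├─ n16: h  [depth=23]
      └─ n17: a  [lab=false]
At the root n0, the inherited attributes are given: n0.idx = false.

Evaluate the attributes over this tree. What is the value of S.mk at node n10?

true

1. n0.idx = false  [given at root]
2. n1.val = false  [false]
3. n2.live = 3  [3]
4. n3.ok = 29  [terminal]
5. n4.ok = 10  [terminal]
6. n2.mk = 27  [e₁.ok + 17]
7. n2.pre = 29  [e₁.ok * -2 + 49]
8. n2.tag = 17  [C.live + e₁.ok + 4]
9. n5.live = -5  [-5]
10. n6.ok = -5  [terminal]
11. n7.depth = 12  [terminal]
12. n5.mk = 13  [e.ok + 18]
13. n5.pre = 11  [c.depth - 1]
14. n5.tag = -5  [e.ok + c.depth - 12]
15. n8.depth = "yk"  [terminal]
16. n1.live = "pyk"  ["p" ++ d.depth]
17. n1.hot = 25  [C₀.tag + 8]
18. n1.lim = -8  [C₁.pre * 2 - 30]
19. n9.idx = true  [S₀.idx == false]
20. n10.idx = false  [S₀.idx == false]
21. n11.depth = "kv"  [terminal]
22. n12.depth = "nw"  [terminal]
23. n10.mk = true  [not S.idx]
24. n13.ok = 26  [terminal]
25. n14.idx = true  [S₀.idx == true]
26. n15.ok = 6  [terminal]
27. n16.depth = 23  [terminal]
28. n17.lab = false  [terminal]
29. n14.mk = false  [e.ok > 6]
30. n9.mk = true  [S₀.idx or S₂.mk]
31. n0.mk = false  [S₀.idx == true]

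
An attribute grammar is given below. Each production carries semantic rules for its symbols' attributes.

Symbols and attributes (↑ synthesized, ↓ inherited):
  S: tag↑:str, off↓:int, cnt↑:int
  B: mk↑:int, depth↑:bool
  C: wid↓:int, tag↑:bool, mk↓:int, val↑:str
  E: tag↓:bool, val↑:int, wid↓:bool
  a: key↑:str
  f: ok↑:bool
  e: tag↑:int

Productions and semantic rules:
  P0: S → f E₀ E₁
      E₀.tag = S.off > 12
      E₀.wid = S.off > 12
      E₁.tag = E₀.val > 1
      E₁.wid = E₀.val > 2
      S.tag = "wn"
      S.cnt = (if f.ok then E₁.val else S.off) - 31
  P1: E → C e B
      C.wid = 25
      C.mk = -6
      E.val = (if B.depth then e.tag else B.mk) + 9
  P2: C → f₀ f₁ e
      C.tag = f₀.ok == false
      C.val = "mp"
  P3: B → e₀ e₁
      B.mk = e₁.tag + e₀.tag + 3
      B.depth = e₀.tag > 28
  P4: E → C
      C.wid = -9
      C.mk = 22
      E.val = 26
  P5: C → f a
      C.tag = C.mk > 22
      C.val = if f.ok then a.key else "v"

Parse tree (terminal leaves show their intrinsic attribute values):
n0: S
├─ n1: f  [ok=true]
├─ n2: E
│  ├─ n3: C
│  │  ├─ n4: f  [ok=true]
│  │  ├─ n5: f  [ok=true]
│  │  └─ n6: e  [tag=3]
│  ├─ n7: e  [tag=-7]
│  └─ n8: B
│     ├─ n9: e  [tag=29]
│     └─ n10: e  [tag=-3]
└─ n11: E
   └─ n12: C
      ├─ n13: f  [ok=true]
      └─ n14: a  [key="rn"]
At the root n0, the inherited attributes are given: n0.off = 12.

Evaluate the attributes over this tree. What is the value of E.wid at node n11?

1. n0.off = 12  [given at root]
2. n1.ok = true  [terminal]
3. n2.tag = false  [S.off > 12]
4. n2.wid = false  [S.off > 12]
5. n3.wid = 25  [25]
6. n3.mk = -6  [-6]
7. n4.ok = true  [terminal]
8. n5.ok = true  [terminal]
9. n6.tag = 3  [terminal]
10. n3.tag = false  [f₀.ok == false]
11. n3.val = "mp"  ["mp"]
12. n7.tag = -7  [terminal]
13. n9.tag = 29  [terminal]
14. n10.tag = -3  [terminal]
15. n8.mk = 29  [e₁.tag + e₀.tag + 3]
16. n8.depth = true  [e₀.tag > 28]
17. n2.val = 2  [(if B.depth then e.tag else B.mk) + 9]
18. n11.tag = true  [E₀.val > 1]
19. n11.wid = false  [E₀.val > 2]
20. n12.wid = -9  [-9]
21. n12.mk = 22  [22]
22. n13.ok = true  [terminal]
23. n14.key = "rn"  [terminal]
24. n12.tag = false  [C.mk > 22]
25. n12.val = "rn"  [if f.ok then a.key else "v"]
26. n11.val = 26  [26]
27. n0.tag = "wn"  ["wn"]
28. n0.cnt = -5  [(if f.ok then E₁.val else S.off) - 31]

false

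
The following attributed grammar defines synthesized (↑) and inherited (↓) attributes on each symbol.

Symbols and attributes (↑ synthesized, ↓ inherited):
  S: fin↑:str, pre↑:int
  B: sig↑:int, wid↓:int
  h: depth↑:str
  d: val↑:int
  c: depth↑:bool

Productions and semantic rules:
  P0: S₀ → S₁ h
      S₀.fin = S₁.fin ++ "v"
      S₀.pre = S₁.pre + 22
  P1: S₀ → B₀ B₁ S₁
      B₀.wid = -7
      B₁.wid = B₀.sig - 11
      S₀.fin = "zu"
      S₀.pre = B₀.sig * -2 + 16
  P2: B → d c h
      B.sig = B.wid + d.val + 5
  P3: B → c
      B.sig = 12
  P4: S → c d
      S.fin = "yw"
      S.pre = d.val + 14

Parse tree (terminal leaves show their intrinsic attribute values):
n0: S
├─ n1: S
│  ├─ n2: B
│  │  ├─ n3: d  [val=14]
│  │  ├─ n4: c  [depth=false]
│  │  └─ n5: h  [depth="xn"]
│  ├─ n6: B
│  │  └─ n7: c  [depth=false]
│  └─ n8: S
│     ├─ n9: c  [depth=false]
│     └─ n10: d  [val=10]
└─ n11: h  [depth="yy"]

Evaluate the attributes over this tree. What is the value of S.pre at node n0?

14

1. n2.wid = -7  [-7]
2. n3.val = 14  [terminal]
3. n4.depth = false  [terminal]
4. n5.depth = "xn"  [terminal]
5. n2.sig = 12  [B.wid + d.val + 5]
6. n6.wid = 1  [B₀.sig - 11]
7. n7.depth = false  [terminal]
8. n6.sig = 12  [12]
9. n9.depth = false  [terminal]
10. n10.val = 10  [terminal]
11. n8.fin = "yw"  ["yw"]
12. n8.pre = 24  [d.val + 14]
13. n1.fin = "zu"  ["zu"]
14. n1.pre = -8  [B₀.sig * -2 + 16]
15. n11.depth = "yy"  [terminal]
16. n0.fin = "zuv"  [S₁.fin ++ "v"]
17. n0.pre = 14  [S₁.pre + 22]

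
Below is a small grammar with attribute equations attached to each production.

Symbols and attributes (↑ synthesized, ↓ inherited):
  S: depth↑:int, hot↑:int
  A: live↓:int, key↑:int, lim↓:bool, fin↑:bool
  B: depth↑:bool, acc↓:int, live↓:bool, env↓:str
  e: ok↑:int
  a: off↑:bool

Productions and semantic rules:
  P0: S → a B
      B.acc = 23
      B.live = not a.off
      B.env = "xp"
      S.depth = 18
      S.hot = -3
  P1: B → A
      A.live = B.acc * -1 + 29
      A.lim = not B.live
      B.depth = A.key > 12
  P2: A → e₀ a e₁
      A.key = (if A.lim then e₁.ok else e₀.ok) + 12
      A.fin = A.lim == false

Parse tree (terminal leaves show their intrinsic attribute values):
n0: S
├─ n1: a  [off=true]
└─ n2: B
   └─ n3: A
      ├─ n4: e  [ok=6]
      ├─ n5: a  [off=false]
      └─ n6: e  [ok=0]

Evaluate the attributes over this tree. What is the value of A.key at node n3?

1. n1.off = true  [terminal]
2. n2.acc = 23  [23]
3. n2.live = false  [not a.off]
4. n2.env = "xp"  ["xp"]
5. n3.live = 6  [B.acc * -1 + 29]
6. n3.lim = true  [not B.live]
7. n4.ok = 6  [terminal]
8. n5.off = false  [terminal]
9. n6.ok = 0  [terminal]
10. n3.key = 12  [(if A.lim then e₁.ok else e₀.ok) + 12]
11. n3.fin = false  [A.lim == false]
12. n2.depth = false  [A.key > 12]
13. n0.depth = 18  [18]
14. n0.hot = -3  [-3]

12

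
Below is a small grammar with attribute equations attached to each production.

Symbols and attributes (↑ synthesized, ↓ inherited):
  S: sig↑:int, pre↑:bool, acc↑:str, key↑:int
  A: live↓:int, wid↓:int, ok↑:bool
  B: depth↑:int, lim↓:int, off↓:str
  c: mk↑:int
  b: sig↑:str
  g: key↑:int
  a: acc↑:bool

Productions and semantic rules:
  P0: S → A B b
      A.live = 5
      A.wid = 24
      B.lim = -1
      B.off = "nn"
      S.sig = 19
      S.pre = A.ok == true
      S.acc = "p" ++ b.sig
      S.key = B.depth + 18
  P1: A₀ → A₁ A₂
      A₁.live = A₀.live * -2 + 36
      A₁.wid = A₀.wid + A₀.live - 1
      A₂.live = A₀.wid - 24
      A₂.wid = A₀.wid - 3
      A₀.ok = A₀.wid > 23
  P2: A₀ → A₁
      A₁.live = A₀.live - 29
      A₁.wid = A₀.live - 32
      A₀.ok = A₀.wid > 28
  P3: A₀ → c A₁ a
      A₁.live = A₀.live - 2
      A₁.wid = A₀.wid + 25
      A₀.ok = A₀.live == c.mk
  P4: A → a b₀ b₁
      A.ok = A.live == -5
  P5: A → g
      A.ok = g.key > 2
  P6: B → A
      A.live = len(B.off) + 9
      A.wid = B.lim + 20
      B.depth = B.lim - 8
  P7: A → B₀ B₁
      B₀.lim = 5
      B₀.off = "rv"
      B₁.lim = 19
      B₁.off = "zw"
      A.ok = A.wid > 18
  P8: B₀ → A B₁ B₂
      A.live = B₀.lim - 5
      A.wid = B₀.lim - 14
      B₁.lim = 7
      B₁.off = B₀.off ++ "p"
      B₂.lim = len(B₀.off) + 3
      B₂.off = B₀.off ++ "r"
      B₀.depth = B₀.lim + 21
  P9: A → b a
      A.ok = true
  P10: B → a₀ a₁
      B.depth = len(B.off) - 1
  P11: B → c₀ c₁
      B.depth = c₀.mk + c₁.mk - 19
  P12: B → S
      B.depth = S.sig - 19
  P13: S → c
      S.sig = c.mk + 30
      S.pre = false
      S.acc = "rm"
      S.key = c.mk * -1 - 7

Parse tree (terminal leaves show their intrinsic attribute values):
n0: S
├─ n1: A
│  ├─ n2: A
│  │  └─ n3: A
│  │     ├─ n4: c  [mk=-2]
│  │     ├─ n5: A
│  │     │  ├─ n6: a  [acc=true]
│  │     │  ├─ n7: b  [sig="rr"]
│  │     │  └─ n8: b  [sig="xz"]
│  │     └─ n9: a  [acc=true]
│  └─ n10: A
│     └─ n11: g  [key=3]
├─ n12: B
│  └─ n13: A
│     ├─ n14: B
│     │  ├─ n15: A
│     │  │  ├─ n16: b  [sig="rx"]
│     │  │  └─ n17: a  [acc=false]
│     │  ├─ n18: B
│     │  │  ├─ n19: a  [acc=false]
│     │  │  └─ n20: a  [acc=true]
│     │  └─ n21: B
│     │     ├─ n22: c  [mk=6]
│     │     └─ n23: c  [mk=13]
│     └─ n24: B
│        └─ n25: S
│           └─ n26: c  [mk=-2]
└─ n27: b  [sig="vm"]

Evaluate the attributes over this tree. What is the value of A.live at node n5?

-5

1. n1.live = 5  [5]
2. n1.wid = 24  [24]
3. n2.live = 26  [A₀.live * -2 + 36]
4. n2.wid = 28  [A₀.wid + A₀.live - 1]
5. n3.live = -3  [A₀.live - 29]
6. n3.wid = -6  [A₀.live - 32]
7. n4.mk = -2  [terminal]
8. n5.live = -5  [A₀.live - 2]
9. n5.wid = 19  [A₀.wid + 25]
10. n6.acc = true  [terminal]
11. n7.sig = "rr"  [terminal]
12. n8.sig = "xz"  [terminal]
13. n5.ok = true  [A.live == -5]
14. n9.acc = true  [terminal]
15. n3.ok = false  [A₀.live == c.mk]
16. n2.ok = false  [A₀.wid > 28]
17. n10.live = 0  [A₀.wid - 24]
18. n10.wid = 21  [A₀.wid - 3]
19. n11.key = 3  [terminal]
20. n10.ok = true  [g.key > 2]
21. n1.ok = true  [A₀.wid > 23]
22. n12.lim = -1  [-1]
23. n12.off = "nn"  ["nn"]
24. n13.live = 11  [len(B.off) + 9]
25. n13.wid = 19  [B.lim + 20]
26. n14.lim = 5  [5]
27. n14.off = "rv"  ["rv"]
28. n15.live = 0  [B₀.lim - 5]
29. n15.wid = -9  [B₀.lim - 14]
30. n16.sig = "rx"  [terminal]
31. n17.acc = false  [terminal]
32. n15.ok = true  [true]
33. n18.lim = 7  [7]
34. n18.off = "rvp"  [B₀.off ++ "p"]
35. n19.acc = false  [terminal]
36. n20.acc = true  [terminal]
37. n18.depth = 2  [len(B.off) - 1]
38. n21.lim = 5  [len(B₀.off) + 3]
39. n21.off = "rvr"  [B₀.off ++ "r"]
40. n22.mk = 6  [terminal]
41. n23.mk = 13  [terminal]
42. n21.depth = 0  [c₀.mk + c₁.mk - 19]
43. n14.depth = 26  [B₀.lim + 21]
44. n24.lim = 19  [19]
45. n24.off = "zw"  ["zw"]
46. n26.mk = -2  [terminal]
47. n25.sig = 28  [c.mk + 30]
48. n25.pre = false  [false]
49. n25.acc = "rm"  ["rm"]
50. n25.key = -5  [c.mk * -1 - 7]
51. n24.depth = 9  [S.sig - 19]
52. n13.ok = true  [A.wid > 18]
53. n12.depth = -9  [B.lim - 8]
54. n27.sig = "vm"  [terminal]
55. n0.sig = 19  [19]
56. n0.pre = true  [A.ok == true]
57. n0.acc = "pvm"  ["p" ++ b.sig]
58. n0.key = 9  [B.depth + 18]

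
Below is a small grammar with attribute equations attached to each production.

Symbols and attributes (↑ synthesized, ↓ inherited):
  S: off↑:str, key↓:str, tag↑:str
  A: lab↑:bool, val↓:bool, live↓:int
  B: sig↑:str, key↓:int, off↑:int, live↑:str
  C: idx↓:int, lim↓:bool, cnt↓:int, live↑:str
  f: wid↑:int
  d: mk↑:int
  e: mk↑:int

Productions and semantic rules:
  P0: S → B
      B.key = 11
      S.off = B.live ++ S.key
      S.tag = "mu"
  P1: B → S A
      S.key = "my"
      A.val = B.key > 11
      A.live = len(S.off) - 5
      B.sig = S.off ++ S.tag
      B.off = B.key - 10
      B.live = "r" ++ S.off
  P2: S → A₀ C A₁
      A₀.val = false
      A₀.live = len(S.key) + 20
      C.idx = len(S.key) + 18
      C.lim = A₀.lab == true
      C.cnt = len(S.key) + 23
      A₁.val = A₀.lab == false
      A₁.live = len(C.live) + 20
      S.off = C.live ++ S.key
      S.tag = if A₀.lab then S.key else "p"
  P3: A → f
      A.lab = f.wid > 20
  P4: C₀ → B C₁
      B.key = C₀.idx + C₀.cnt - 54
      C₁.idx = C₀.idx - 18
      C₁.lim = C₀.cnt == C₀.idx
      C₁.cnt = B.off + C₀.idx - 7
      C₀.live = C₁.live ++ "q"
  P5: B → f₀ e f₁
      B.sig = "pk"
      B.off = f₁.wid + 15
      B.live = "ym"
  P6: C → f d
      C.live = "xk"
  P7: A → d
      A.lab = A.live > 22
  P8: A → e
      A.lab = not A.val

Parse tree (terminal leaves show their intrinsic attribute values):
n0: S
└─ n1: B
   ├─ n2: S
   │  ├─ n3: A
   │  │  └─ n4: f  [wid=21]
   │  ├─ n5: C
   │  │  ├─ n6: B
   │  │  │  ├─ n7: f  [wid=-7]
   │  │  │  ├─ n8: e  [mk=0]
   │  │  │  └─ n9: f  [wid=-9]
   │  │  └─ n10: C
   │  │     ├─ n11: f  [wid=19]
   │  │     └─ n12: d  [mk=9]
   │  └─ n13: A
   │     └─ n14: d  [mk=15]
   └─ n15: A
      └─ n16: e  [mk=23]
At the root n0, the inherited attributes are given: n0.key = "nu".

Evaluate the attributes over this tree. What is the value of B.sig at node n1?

1. n0.key = "nu"  [given at root]
2. n1.key = 11  [11]
3. n2.key = "my"  ["my"]
4. n3.val = false  [false]
5. n3.live = 22  [len(S.key) + 20]
6. n4.wid = 21  [terminal]
7. n3.lab = true  [f.wid > 20]
8. n5.idx = 20  [len(S.key) + 18]
9. n5.lim = true  [A₀.lab == true]
10. n5.cnt = 25  [len(S.key) + 23]
11. n6.key = -9  [C₀.idx + C₀.cnt - 54]
12. n7.wid = -7  [terminal]
13. n8.mk = 0  [terminal]
14. n9.wid = -9  [terminal]
15. n6.sig = "pk"  ["pk"]
16. n6.off = 6  [f₁.wid + 15]
17. n6.live = "ym"  ["ym"]
18. n10.idx = 2  [C₀.idx - 18]
19. n10.lim = false  [C₀.cnt == C₀.idx]
20. n10.cnt = 19  [B.off + C₀.idx - 7]
21. n11.wid = 19  [terminal]
22. n12.mk = 9  [terminal]
23. n10.live = "xk"  ["xk"]
24. n5.live = "xkq"  [C₁.live ++ "q"]
25. n13.val = false  [A₀.lab == false]
26. n13.live = 23  [len(C.live) + 20]
27. n14.mk = 15  [terminal]
28. n13.lab = true  [A.live > 22]
29. n2.off = "xkqmy"  [C.live ++ S.key]
30. n2.tag = "my"  [if A₀.lab then S.key else "p"]
31. n15.val = false  [B.key > 11]
32. n15.live = 0  [len(S.off) - 5]
33. n16.mk = 23  [terminal]
34. n15.lab = true  [not A.val]
35. n1.sig = "xkqmymy"  [S.off ++ S.tag]
36. n1.off = 1  [B.key - 10]
37. n1.live = "rxkqmy"  ["r" ++ S.off]
38. n0.off = "rxkqmynu"  [B.live ++ S.key]
39. n0.tag = "mu"  ["mu"]

"xkqmymy"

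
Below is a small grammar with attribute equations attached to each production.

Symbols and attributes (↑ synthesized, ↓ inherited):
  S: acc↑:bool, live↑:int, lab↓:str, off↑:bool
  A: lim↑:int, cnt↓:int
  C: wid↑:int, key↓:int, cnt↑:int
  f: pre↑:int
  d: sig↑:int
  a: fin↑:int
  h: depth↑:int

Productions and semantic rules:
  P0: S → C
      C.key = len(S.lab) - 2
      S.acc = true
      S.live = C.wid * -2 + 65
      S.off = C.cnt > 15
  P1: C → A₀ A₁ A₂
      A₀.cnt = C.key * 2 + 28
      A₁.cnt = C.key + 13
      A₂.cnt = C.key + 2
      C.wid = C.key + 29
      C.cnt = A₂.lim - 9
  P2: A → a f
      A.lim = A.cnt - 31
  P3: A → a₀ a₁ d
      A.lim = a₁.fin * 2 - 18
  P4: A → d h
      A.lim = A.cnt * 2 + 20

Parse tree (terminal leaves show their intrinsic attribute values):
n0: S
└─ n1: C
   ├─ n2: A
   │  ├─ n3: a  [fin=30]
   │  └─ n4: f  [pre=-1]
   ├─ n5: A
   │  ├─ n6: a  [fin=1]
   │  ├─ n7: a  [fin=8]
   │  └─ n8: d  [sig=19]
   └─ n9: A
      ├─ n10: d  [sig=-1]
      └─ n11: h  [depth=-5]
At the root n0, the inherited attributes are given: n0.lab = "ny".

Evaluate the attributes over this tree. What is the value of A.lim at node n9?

24

1. n0.lab = "ny"  [given at root]
2. n1.key = 0  [len(S.lab) - 2]
3. n2.cnt = 28  [C.key * 2 + 28]
4. n3.fin = 30  [terminal]
5. n4.pre = -1  [terminal]
6. n2.lim = -3  [A.cnt - 31]
7. n5.cnt = 13  [C.key + 13]
8. n6.fin = 1  [terminal]
9. n7.fin = 8  [terminal]
10. n8.sig = 19  [terminal]
11. n5.lim = -2  [a₁.fin * 2 - 18]
12. n9.cnt = 2  [C.key + 2]
13. n10.sig = -1  [terminal]
14. n11.depth = -5  [terminal]
15. n9.lim = 24  [A.cnt * 2 + 20]
16. n1.wid = 29  [C.key + 29]
17. n1.cnt = 15  [A₂.lim - 9]
18. n0.acc = true  [true]
19. n0.live = 7  [C.wid * -2 + 65]
20. n0.off = false  [C.cnt > 15]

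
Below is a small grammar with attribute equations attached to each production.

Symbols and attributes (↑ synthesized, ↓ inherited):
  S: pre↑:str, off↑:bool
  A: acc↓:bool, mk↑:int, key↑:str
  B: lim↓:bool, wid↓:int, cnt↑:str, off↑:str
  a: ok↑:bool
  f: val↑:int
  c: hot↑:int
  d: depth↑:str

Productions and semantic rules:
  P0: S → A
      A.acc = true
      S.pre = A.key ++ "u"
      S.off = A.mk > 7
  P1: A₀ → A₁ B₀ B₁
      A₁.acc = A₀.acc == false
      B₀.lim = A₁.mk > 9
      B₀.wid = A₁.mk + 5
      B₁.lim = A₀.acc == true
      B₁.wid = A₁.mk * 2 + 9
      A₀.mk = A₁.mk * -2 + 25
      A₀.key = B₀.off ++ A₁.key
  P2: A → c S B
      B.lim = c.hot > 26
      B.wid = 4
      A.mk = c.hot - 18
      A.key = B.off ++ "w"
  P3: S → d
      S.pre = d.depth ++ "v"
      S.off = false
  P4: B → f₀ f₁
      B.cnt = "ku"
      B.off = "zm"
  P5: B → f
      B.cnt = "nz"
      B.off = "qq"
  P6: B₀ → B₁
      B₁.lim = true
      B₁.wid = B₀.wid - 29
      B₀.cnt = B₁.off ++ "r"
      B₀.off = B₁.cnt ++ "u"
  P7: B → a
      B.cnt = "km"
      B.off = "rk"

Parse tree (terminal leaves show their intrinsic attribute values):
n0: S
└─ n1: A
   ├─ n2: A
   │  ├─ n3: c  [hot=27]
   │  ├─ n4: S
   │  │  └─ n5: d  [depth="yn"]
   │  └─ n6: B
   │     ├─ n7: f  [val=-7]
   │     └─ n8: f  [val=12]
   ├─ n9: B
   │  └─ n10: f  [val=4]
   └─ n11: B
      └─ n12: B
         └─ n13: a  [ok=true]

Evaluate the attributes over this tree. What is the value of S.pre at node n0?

"qqzmwu"

1. n1.acc = true  [true]
2. n2.acc = false  [A₀.acc == false]
3. n3.hot = 27  [terminal]
4. n5.depth = "yn"  [terminal]
5. n4.pre = "ynv"  [d.depth ++ "v"]
6. n4.off = false  [false]
7. n6.lim = true  [c.hot > 26]
8. n6.wid = 4  [4]
9. n7.val = -7  [terminal]
10. n8.val = 12  [terminal]
11. n6.cnt = "ku"  ["ku"]
12. n6.off = "zm"  ["zm"]
13. n2.mk = 9  [c.hot - 18]
14. n2.key = "zmw"  [B.off ++ "w"]
15. n9.lim = false  [A₁.mk > 9]
16. n9.wid = 14  [A₁.mk + 5]
17. n10.val = 4  [terminal]
18. n9.cnt = "nz"  ["nz"]
19. n9.off = "qq"  ["qq"]
20. n11.lim = true  [A₀.acc == true]
21. n11.wid = 27  [A₁.mk * 2 + 9]
22. n12.lim = true  [true]
23. n12.wid = -2  [B₀.wid - 29]
24. n13.ok = true  [terminal]
25. n12.cnt = "km"  ["km"]
26. n12.off = "rk"  ["rk"]
27. n11.cnt = "rkr"  [B₁.off ++ "r"]
28. n11.off = "kmu"  [B₁.cnt ++ "u"]
29. n1.mk = 7  [A₁.mk * -2 + 25]
30. n1.key = "qqzmw"  [B₀.off ++ A₁.key]
31. n0.pre = "qqzmwu"  [A.key ++ "u"]
32. n0.off = false  [A.mk > 7]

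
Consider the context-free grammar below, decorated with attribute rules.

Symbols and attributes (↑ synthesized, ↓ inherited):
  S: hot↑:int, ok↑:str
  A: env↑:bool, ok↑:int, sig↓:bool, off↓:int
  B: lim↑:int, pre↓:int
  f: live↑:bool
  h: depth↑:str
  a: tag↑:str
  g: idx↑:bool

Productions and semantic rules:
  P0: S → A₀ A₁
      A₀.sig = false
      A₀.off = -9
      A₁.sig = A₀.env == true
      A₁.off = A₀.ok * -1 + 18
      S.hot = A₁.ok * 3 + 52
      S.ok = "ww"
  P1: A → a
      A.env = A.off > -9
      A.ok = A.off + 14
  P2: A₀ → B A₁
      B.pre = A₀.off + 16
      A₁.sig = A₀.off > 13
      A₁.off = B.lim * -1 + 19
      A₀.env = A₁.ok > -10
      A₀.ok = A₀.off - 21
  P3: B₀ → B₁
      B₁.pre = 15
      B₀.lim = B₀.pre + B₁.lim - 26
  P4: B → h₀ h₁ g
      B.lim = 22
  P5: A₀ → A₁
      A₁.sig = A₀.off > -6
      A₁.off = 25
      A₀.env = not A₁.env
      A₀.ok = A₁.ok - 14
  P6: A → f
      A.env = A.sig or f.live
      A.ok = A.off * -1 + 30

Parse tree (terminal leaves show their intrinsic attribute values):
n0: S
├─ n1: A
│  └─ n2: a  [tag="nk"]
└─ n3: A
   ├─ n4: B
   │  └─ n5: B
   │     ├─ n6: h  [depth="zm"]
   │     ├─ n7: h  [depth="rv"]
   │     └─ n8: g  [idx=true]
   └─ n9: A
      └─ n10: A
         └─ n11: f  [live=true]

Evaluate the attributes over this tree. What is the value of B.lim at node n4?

25

1. n1.sig = false  [false]
2. n1.off = -9  [-9]
3. n2.tag = "nk"  [terminal]
4. n1.env = false  [A.off > -9]
5. n1.ok = 5  [A.off + 14]
6. n3.sig = false  [A₀.env == true]
7. n3.off = 13  [A₀.ok * -1 + 18]
8. n4.pre = 29  [A₀.off + 16]
9. n5.pre = 15  [15]
10. n6.depth = "zm"  [terminal]
11. n7.depth = "rv"  [terminal]
12. n8.idx = true  [terminal]
13. n5.lim = 22  [22]
14. n4.lim = 25  [B₀.pre + B₁.lim - 26]
15. n9.sig = false  [A₀.off > 13]
16. n9.off = -6  [B.lim * -1 + 19]
17. n10.sig = false  [A₀.off > -6]
18. n10.off = 25  [25]
19. n11.live = true  [terminal]
20. n10.env = true  [A.sig or f.live]
21. n10.ok = 5  [A.off * -1 + 30]
22. n9.env = false  [not A₁.env]
23. n9.ok = -9  [A₁.ok - 14]
24. n3.env = true  [A₁.ok > -10]
25. n3.ok = -8  [A₀.off - 21]
26. n0.hot = 28  [A₁.ok * 3 + 52]
27. n0.ok = "ww"  ["ww"]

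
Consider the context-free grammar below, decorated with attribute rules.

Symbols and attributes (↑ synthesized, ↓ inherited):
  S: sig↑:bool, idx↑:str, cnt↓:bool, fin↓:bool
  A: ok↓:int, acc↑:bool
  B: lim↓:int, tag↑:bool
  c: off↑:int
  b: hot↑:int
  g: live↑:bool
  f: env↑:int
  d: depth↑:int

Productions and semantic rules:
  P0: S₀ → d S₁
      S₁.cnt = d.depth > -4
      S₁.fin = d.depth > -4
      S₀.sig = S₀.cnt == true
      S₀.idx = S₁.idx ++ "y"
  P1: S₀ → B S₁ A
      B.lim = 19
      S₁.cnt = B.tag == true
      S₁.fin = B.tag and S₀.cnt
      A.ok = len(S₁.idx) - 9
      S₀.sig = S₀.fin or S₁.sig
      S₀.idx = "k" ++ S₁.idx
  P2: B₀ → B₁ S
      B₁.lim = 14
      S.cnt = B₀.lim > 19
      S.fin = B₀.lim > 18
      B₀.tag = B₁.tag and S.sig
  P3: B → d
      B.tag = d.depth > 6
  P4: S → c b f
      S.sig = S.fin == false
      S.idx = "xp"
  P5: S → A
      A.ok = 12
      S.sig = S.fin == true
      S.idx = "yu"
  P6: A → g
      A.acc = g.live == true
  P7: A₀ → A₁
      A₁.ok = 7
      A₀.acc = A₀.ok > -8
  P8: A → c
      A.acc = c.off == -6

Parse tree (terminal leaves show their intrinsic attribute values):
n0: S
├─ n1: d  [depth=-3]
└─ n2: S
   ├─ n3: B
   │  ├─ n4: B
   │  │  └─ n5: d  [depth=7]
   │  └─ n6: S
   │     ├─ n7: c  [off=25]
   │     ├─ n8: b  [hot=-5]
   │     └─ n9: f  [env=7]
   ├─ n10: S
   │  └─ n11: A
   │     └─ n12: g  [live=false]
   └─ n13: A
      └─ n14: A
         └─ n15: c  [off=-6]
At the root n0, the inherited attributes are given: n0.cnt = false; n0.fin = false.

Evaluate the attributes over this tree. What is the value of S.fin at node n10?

false

1. n0.cnt = false  [given at root]
2. n0.fin = false  [given at root]
3. n1.depth = -3  [terminal]
4. n2.cnt = true  [d.depth > -4]
5. n2.fin = true  [d.depth > -4]
6. n3.lim = 19  [19]
7. n4.lim = 14  [14]
8. n5.depth = 7  [terminal]
9. n4.tag = true  [d.depth > 6]
10. n6.cnt = false  [B₀.lim > 19]
11. n6.fin = true  [B₀.lim > 18]
12. n7.off = 25  [terminal]
13. n8.hot = -5  [terminal]
14. n9.env = 7  [terminal]
15. n6.sig = false  [S.fin == false]
16. n6.idx = "xp"  ["xp"]
17. n3.tag = false  [B₁.tag and S.sig]
18. n10.cnt = false  [B.tag == true]
19. n10.fin = false  [B.tag and S₀.cnt]
20. n11.ok = 12  [12]
21. n12.live = false  [terminal]
22. n11.acc = false  [g.live == true]
23. n10.sig = false  [S.fin == true]
24. n10.idx = "yu"  ["yu"]
25. n13.ok = -7  [len(S₁.idx) - 9]
26. n14.ok = 7  [7]
27. n15.off = -6  [terminal]
28. n14.acc = true  [c.off == -6]
29. n13.acc = true  [A₀.ok > -8]
30. n2.sig = true  [S₀.fin or S₁.sig]
31. n2.idx = "kyu"  ["k" ++ S₁.idx]
32. n0.sig = false  [S₀.cnt == true]
33. n0.idx = "kyuy"  [S₁.idx ++ "y"]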